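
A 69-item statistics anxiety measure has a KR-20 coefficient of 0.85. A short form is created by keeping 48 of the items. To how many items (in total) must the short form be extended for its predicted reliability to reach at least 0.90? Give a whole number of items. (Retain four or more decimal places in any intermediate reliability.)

Short-form reliability: n = 48/69 = 0.6957; r_48 = n·r/(1+(n−1)r) ≈ 0.7977
Length factor from the short form to reach 0.90: n' = 0.90(1 − 0.7977) / [0.7977(1 − 0.90)] ≈ 2.2824
Items = 2.2824 × 48 ≈ 109.56 → 110

110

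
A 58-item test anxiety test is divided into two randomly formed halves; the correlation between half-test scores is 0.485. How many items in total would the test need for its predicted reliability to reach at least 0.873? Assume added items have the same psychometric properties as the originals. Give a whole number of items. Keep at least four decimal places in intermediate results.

212

r_full = 2(0.485)/(1 + 0.485) = 0.6532
Solve Spearman-Brown for n: n = 0.873(1 − 0.6532) / [0.6532(1 − 0.873)] = 3.6496
Required items = 3.6496 × 58 = 211.68, so 212 items.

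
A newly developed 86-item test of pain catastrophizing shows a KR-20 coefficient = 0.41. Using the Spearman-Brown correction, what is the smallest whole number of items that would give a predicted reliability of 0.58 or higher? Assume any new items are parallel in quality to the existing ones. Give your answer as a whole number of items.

171

n = 0.58(1 − 0.41) / [0.41(1 − 0.58)]
n = 0.3422 / 0.1722 ≈ 1.9872
So the test needs 1.9872 × 86 ≈ 170.90 items; rounding up, 171.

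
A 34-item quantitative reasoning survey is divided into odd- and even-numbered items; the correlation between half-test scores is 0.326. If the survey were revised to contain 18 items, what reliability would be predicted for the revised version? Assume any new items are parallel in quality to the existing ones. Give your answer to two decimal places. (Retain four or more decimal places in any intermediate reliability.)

0.34

Spearman-Brown correction (n = 2): r_full = 2·0.326/(1 + 0.326) = 0.4917
Length factor from 34 to 18 items: n = 18/34 = 0.5294
r_new = n·r_full / (1 + (n − 1)·r_full) = 0.2603 / 0.7686 ≈ 0.3387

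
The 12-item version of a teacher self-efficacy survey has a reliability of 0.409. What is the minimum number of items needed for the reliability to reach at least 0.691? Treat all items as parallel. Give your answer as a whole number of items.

Rearranging the Spearman-Brown formula for n,
n = r_target (1 − r_old) / [ r_old (1 − r_target) ]
n = 0.691(1 − 0.409) / [0.409(1 − 0.691)]
  = 0.408381 / 0.126381 = 3.2313
3.2313 × 12 = 38.78 → 39 items

39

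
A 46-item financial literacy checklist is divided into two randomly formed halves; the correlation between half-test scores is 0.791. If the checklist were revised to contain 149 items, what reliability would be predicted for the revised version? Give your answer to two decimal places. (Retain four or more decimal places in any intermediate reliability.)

0.96

Full-test reliability from the split-half r: r_full = 2(0.791)/(1 + 0.791) = 0.8833
Length factor from 46 to 149 items: n = 149/46 = 3.2391
r_new = n·r_full / (1 + (n − 1)·r_full) = 2.8611 / 2.9778 ≈ 0.9608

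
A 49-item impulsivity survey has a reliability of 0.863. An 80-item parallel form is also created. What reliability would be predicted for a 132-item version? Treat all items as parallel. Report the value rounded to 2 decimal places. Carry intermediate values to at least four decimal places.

Only the ratio of lengths matters: n = 132/49 = 2.6939
r_{132} = n·r / (1 + (n − 1)·r) = 2.3248 / 2.4618 ≈ 0.9443

0.94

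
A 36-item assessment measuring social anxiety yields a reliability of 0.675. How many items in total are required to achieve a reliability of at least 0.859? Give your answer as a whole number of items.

106

Invert Spearman-Brown to solve for n:
n = r_target (1 − r_old) / [ r_old (1 − r_target) ]
n = 0.859(1 − 0.675) / [0.675(1 − 0.859)]
n = 0.279175 / 0.095175 ≈ 2.9333
2.9333 × 36 = 105.60 → 106 items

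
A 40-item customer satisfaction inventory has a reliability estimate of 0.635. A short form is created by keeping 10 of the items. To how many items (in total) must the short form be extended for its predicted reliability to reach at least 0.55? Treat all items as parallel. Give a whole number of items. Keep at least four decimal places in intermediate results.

Short-form reliability: n = 10/40 = 0.2500; r_10 = n·r/(1+(n−1)r) ≈ 0.3031
Length factor from the short form to reach 0.55: n' = 0.55(1 − 0.3031) / [0.3031(1 − 0.55)] ≈ 2.8102
Total items = 2.8102 × 10 = 28.10, rounded up to 29.

29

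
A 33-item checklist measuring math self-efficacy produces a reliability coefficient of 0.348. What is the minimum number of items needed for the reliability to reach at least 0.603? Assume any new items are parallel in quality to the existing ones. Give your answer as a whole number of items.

94

Spearman-Brown solved for the length factor n:
n = r_target (1 − r_old) / [ r_old (1 − r_target) ]
n = [0.603 × 0.652] / [0.348 × 0.397]
n = 0.393156 / 0.138156 ≈ 2.8457
So the test needs 2.8457 × 33 ≈ 93.91 items; rounding up, 94.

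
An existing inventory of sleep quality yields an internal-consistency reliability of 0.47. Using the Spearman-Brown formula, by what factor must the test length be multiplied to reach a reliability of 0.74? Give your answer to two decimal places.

3.21

n = [0.74 × 0.53] / [0.47 × 0.26]
  = 0.3922 / 0.1222 = 3.2095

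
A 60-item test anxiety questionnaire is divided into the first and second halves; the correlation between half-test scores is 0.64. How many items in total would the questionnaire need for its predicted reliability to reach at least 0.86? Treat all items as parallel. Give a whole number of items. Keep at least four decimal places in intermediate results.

104

r_full = 2(0.64)/(1 + 0.64) = 0.7805
Solve Spearman-Brown for n: n = 0.86(1 − 0.7805) / [0.7805(1 − 0.86)] = 1.7276
Required items = 1.7276 × 60 = 103.66, so 104 items.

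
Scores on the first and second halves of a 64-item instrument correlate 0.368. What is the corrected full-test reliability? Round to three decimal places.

Each half is half the length of the full test, so the full test is n = 2 times a half.
r_full = 2(0.368) / (1 + 0.368)
r_full = 0.7360 / 1.3680 ≈ 0.5380

0.538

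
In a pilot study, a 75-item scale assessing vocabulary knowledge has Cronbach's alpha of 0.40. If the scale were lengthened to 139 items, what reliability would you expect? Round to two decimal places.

0.55

n = 139/75 = 1.8533
By Spearman-Brown, r_new = n r / (1 + (n − 1) r).
r_new = (1.8533 × 0.40) / (1 + (1.8533 − 1) × 0.40)
     = 0.7413 / 1.3413 = 0.5527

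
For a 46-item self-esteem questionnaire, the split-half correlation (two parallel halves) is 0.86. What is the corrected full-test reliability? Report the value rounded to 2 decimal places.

r_full = 2(0.86) / (1 + 0.86)
r_full = 1.7200 / 1.8600 ≈ 0.9247

0.92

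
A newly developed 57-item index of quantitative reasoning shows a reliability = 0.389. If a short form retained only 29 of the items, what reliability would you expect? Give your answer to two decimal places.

0.24

The new length is 29/57 = 0.5088 times the old.
Spearman-Brown: r_new = n·r / (1 + (n − 1)·r)
r_new = (0.5088 × 0.389) / (1 + (0.5088 − 1) × 0.389)
     = 0.1979 / 0.8089 = 0.2447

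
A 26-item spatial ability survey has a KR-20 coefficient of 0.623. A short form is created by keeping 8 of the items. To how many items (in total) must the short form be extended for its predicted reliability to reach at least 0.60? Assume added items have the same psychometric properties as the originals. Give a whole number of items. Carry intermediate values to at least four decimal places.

24

Short-form reliability: n = 8/26 = 0.3077; r_8 = n·r/(1+(n−1)r) ≈ 0.3371
Then solve for n' with r_old = 0.3371, r_target = 0.60: n' = 0.60(1 − 0.3371)/[0.3371(1 − 0.60)] = 2.9497
Total items = 2.9497 × 8 = 23.60, rounded up to 24.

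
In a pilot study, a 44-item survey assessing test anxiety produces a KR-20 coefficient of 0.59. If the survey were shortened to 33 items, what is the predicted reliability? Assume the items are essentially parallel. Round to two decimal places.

0.52

Length ratio n = 33/44 = 0.75
r_new = (0.75 × 0.59) / (1 + (0.75 − 1) × 0.59)
     = 0.4425 / 0.8525 = 0.5191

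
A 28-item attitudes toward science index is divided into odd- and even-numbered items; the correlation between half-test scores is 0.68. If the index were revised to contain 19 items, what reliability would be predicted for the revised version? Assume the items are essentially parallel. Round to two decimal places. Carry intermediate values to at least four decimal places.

0.74

Spearman-Brown correction (n = 2): r_full = 2·0.68/(1 + 0.68) = 0.8095
Then adjust to 19 items: n = 19/28 = 0.6786
r_new = n·r_full / (1 + (n − 1)·r_full) = 0.5493 / 0.7398 ≈ 0.7425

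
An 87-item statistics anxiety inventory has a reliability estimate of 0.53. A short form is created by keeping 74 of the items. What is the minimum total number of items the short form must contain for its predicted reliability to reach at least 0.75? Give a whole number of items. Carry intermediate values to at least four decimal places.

232

First, r for the 74-item form: n = 74/87 = 0.8506, so r_74 = 0.8506·0.53/(1 + (0.8506 − 1)·0.53) = 0.4896
Length factor from the short form to reach 0.75: n' = 0.75(1 − 0.4896) / [0.4896(1 − 0.75)] ≈ 3.1275
Total items = 3.1275 × 74 = 231.44, rounded up to 232.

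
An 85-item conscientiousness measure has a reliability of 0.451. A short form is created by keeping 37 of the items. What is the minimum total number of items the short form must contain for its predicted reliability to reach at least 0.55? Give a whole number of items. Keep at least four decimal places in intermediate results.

127

First, r for the 37-item form: n = 37/85 = 0.4353, so r_37 = 0.4353·0.451/(1 + (0.4353 − 1)·0.451) = 0.2634
Then solve for n' with r_old = 0.2634, r_target = 0.55: n' = 0.55(1 − 0.2634)/[0.2634(1 − 0.55)] = 3.4180
Total items = 3.4180 × 37 = 126.47, rounded up to 127.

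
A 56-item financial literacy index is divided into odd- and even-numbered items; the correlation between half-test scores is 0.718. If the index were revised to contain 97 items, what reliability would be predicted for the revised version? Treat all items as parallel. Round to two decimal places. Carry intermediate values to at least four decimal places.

0.90

Spearman-Brown correction (n = 2): r_full = 2·0.718/(1 + 0.718) = 0.8359
Length factor from 56 to 97 items: n = 97/56 = 1.7321
r_new = n·r_full / (1 + (n − 1)·r_full) = 1.4479 / 1.6120 ≈ 0.8982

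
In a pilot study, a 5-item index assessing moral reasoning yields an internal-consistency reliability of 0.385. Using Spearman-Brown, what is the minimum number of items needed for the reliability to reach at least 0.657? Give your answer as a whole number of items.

Rearranging the Spearman-Brown formula for n,
n = r*(1 − r) / [ r (1 − r*) ]
n = [0.657 × 0.615] / [0.385 × 0.343]
  = 0.404055 / 0.132055 = 3.0597
So the test needs 3.0597 × 5 ≈ 15.30 items; rounding up, 16.

16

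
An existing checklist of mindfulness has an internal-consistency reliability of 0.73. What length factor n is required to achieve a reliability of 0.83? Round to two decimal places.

n = [0.83 × 0.27] / [0.73 × 0.17]
n = 0.2241 / 0.1241 ≈ 1.8058

1.81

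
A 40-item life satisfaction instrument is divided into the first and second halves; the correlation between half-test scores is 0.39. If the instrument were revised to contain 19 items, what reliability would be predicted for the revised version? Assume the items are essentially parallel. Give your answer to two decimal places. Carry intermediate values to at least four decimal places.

Spearman-Brown correction (n = 2): r_full = 2·0.39/(1 + 0.39) = 0.5612
Then adjust to 19 items: n = 19/40 = 0.4750
r_new = n·r_full / (1 + (n − 1)·r_full) = 0.2666 / 0.7054 ≈ 0.3779

0.38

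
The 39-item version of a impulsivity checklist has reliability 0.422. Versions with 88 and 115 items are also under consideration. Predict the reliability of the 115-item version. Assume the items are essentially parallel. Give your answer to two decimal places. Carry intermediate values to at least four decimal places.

The 88-item form is not needed; work directly from the 39-item form with n = 115/39 = 2.9487.
r_{115} = n·r / (1 + (n − 1)·r) = 1.2444 / 1.8224 ≈ 0.6828

0.68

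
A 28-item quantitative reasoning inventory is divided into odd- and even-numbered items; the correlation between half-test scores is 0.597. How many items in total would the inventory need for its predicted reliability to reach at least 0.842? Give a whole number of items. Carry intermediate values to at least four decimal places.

Corrected full-test reliability: r_full = 2 × 0.597 / (1 + 0.597) ≈ 0.7477
n = r_tgt(1 − r_full) / [r_full(1 − r_tgt)] = 0.842 × 0.2523 / (0.7477 × 0.158) ≈ 1.7982
Items = 1.7982 × 28 ≈ 50.35 → 51

51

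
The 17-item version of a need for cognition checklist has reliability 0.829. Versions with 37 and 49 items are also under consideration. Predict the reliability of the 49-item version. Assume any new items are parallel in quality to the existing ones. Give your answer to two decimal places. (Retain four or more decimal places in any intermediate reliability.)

0.93

The 37-item form is not needed; work directly from the 17-item form with n = 49/17 = 2.8824.
r_{49} = n·r / (1 + (n − 1)·r) = 2.3895 / 2.5605 ≈ 0.9332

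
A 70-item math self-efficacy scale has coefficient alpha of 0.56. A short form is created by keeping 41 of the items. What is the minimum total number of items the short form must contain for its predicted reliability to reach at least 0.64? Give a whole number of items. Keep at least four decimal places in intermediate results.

98

First, r for the 41-item form: n = 41/70 = 0.5857, so r_41 = 0.5857·0.56/(1 + (0.5857 − 1)·0.56) = 0.4271
Then solve for n' with r_old = 0.4271, r_target = 0.64: n' = 0.64(1 − 0.4271)/[0.4271(1 − 0.64)] = 2.3847
Items = 2.3847 × 41 ≈ 97.77 → 98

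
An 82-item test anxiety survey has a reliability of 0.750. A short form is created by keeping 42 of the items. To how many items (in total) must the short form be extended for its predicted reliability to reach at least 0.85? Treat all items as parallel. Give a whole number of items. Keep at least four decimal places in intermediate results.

155

First, r for the 42-item form: n = 42/82 = 0.5122, so r_42 = 0.5122·0.750/(1 + (0.5122 − 1)·0.750) = 0.6058
Then solve for n' with r_old = 0.6058, r_target = 0.85: n' = 0.85(1 − 0.6058)/[0.6058(1 − 0.85)] = 3.6874
Items = 3.6874 × 42 ≈ 154.87 → 155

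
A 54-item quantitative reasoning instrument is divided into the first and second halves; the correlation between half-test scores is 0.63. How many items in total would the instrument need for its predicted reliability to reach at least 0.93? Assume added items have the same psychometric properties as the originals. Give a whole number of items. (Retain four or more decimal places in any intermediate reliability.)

r_full = 2(0.63)/(1 + 0.63) = 0.7730
n = r_tgt(1 − r_full) / [r_full(1 − r_tgt)] = 0.93 × 0.2270 / (0.7730 × 0.07) ≈ 3.9015
Required items = 3.9015 × 54 = 210.68, so 211 items.

211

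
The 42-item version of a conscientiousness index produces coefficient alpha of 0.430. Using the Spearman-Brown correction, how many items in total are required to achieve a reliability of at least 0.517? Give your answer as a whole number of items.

Rearranging the Spearman-Brown formula for n,
n = r*(1 − r) / [ r (1 − r*) ]
n = 0.517 × (1 − 0.430) / [ 0.430 × (1 − 0.517) ]
  = 0.294690 / 0.207690 = 1.4189
So the test needs 1.4189 × 42 ≈ 59.59 items; rounding up, 60.

60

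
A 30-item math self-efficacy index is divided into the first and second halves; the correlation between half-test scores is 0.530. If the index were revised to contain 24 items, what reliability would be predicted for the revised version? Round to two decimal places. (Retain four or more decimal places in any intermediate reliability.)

First correct the split-half correlation to full-test reliability: r_full = 2 × 0.530 / (1 + 0.530) ≈ 0.6928
Then adjust to 24 items: n = 24/30 = 0.8000
r_new = n·r_full / (1 + (n − 1)·r_full) = 0.5542 / 0.8614 ≈ 0.6434

0.64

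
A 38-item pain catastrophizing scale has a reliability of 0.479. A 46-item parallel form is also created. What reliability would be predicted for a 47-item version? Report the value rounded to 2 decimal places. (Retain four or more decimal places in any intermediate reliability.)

Only the ratio of lengths matters: n = 47/38 = 1.2368
r_{47} = n·r / (1 + (n − 1)·r) = 0.5924 / 1.1134 ≈ 0.5321

0.53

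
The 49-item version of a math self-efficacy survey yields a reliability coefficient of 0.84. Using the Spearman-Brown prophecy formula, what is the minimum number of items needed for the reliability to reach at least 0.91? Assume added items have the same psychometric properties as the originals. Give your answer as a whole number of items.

95

Spearman-Brown solved for the length factor n:
n = r*(1 − r) / [ r (1 − r*) ]
n = 0.91(1 − 0.84) / [0.84(1 − 0.91)]
  = 0.1456 / 0.0756 = 1.9259
Items needed = n × 49 = 1.9259 × 49 ≈ 94.37 → round up to 95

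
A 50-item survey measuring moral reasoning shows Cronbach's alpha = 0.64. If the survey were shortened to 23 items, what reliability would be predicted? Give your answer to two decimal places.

The new length is 23/50 = 0.46 times the old.
Spearman-Brown: r_new = n·r / (1 + (n − 1)·r)
r_new = (0.46 × 0.64) / (1 + (0.46 − 1) × 0.64)
     = 0.2944 / 0.6544 = 0.4499

0.45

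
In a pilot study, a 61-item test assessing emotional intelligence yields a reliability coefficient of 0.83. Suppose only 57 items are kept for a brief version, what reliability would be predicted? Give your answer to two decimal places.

The new length is 57/61 = 0.9344 times the old.
Apply the Spearman-Brown prophecy formula, r' = nr / [1 + (n − 1)r]:
r_new = 0.9344·0.83 / [1 + (0.9344 − 1)·0.83]
     = 0.7756 / 0.9456 = 0.8202

0.82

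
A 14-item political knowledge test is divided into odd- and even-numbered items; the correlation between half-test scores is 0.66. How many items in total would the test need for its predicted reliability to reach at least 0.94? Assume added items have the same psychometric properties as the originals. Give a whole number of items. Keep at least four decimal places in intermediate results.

Corrected full-test reliability: r_full = 2 × 0.66 / (1 + 0.66) ≈ 0.7952
n = r_tgt(1 − r_full) / [r_full(1 − r_tgt)] = 0.94 × 0.2048 / (0.7952 × 0.06) ≈ 4.0349
Items = 4.0349 × 14 ≈ 56.49 → 57

57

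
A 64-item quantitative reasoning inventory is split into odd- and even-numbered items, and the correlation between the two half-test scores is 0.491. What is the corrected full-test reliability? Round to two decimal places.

0.66

r_full = 2(0.491) / (1 + 0.491)
       = 0.9820 / 1.4910 = 0.6586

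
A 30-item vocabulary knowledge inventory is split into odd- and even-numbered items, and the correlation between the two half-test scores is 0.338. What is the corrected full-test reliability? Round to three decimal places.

The full test is twice the length of either half (n = 2).
r_full = 2(0.338) / (1 + 0.338)
       = 0.6760 / 1.3380 = 0.5052

0.505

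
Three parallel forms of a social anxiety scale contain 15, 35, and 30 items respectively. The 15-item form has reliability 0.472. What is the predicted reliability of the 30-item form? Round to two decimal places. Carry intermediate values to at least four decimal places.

The 35-item form is not needed; work directly from the 15-item form with n = 30/15 = 2.0000.
r_{30} = n·r / (1 + (n − 1)·r) = 0.9440 / 1.4720 ≈ 0.6413

0.64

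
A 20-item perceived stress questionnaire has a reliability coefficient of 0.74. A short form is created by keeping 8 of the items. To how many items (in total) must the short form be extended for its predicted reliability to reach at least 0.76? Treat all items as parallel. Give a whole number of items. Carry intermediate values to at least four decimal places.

First, r for the 8-item form: n = 8/20 = 0.4000, so r_8 = 0.4000·0.74/(1 + (0.4000 − 1)·0.74) = 0.5324
Length factor from the short form to reach 0.76: n' = 0.76(1 − 0.5324) / [0.5324(1 − 0.76)] ≈ 2.7812
Total items = 2.7812 × 8 = 22.25, rounded up to 23.

23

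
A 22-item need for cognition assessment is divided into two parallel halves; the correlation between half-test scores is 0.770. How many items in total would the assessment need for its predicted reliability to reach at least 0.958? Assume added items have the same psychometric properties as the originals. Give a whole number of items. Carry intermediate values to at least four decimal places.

75

r_full = 2(0.770)/(1 + 0.770) = 0.8701
n = r_tgt(1 − r_full) / [r_full(1 − r_tgt)] = 0.958 × 0.1299 / (0.8701 × 0.042) ≈ 3.4053
Required items = 3.4053 × 22 = 74.92, so 75 items.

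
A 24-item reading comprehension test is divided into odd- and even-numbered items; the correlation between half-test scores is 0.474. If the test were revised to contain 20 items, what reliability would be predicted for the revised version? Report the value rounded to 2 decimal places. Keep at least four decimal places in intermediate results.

First correct the split-half correlation to full-test reliability: r_full = 2 × 0.474 / (1 + 0.474) ≈ 0.6431
Then adjust to 20 items: n = 20/24 = 0.8333
r_new = n·r_full / (1 + (n − 1)·r_full) = 0.5359 / 0.8928 ≈ 0.6002

0.60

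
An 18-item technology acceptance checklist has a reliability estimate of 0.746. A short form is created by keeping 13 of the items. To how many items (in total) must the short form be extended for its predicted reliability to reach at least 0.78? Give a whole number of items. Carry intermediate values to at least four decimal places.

22

First, r for the 13-item form: n = 13/18 = 0.7222, so r_13 = 0.7222·0.746/(1 + (0.7222 − 1)·0.746) = 0.6796
Length factor from the short form to reach 0.78: n' = 0.78(1 − 0.6796) / [0.6796(1 − 0.78)] ≈ 1.6715
Total items = 1.6715 × 13 = 21.73, rounded up to 22.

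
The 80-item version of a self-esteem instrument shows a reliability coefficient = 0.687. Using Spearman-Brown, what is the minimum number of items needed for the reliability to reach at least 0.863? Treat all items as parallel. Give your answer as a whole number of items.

Invert Spearman-Brown to solve for n:
n = r_target (1 − r_old) / [ r_old (1 − r_target) ]
n = 0.863(1 − 0.687) / [0.687(1 − 0.863)]
n = 0.270119 / 0.094119 ≈ 2.8700
So the test needs 2.8700 × 80 ≈ 229.60 items; rounding up, 230.

230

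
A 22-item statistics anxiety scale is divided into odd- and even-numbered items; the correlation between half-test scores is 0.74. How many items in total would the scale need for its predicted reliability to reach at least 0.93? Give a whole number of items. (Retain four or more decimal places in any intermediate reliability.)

Corrected full-test reliability: r_full = 2 × 0.74 / (1 + 0.74) ≈ 0.8506
n = r_tgt(1 − r_full) / [r_full(1 − r_tgt)] = 0.93 × 0.1494 / (0.8506 × 0.07) ≈ 2.3335
Items = 2.3335 × 22 ≈ 51.34 → 52

52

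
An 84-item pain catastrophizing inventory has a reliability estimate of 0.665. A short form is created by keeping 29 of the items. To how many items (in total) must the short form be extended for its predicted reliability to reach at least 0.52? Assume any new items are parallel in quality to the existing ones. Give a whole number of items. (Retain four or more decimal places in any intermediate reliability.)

Short-form reliability: n = 29/84 = 0.3452; r_29 = n·r/(1+(n−1)r) ≈ 0.4066
Then solve for n' with r_old = 0.4066, r_target = 0.52: n' = 0.52(1 − 0.4066)/[0.4066(1 − 0.52)] = 1.5810
Items = 1.5810 × 29 ≈ 45.85 → 46

46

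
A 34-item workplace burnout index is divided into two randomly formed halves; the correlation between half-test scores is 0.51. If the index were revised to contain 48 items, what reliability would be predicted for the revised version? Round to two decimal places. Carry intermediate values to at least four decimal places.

0.75

Spearman-Brown correction (n = 2): r_full = 2·0.51/(1 + 0.51) = 0.6755
Length factor from 34 to 48 items: n = 48/34 = 1.4118
r_new = n·r_full / (1 + (n − 1)·r_full) = 0.9537 / 1.2782 ≈ 0.7461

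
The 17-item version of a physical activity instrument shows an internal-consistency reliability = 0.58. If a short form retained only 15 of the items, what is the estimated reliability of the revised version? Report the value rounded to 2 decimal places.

0.55

n = 15/17 = 0.8824
r_new = (0.8824 × 0.58) / (1 + (0.8824 − 1) × 0.58)
r_new = 0.5118 / 0.9318 ≈ 0.5493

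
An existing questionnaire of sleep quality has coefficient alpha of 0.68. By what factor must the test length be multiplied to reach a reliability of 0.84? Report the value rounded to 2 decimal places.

2.47

n = 0.84 × (1 − 0.68) / [ 0.68 × (1 − 0.84) ]
n = 0.2688 / 0.1088 ≈ 2.4706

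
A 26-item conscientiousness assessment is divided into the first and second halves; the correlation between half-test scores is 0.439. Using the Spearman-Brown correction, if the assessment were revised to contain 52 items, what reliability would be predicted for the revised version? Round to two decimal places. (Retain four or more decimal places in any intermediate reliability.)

First correct the split-half correlation to full-test reliability: r_full = 2 × 0.439 / (1 + 0.439) ≈ 0.6101
Then adjust to 52 items: n = 52/26 = 2.0000
r_new = n·r_full / (1 + (n − 1)·r_full) = 1.2202 / 1.6101 ≈ 0.7578

0.76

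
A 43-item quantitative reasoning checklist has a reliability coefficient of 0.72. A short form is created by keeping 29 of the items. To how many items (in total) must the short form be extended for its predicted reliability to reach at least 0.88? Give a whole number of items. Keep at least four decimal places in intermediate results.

Short-form reliability: n = 29/43 = 0.6744; r_29 = n·r/(1+(n−1)r) ≈ 0.6343
Then solve for n' with r_old = 0.6343, r_target = 0.88: n' = 0.88(1 − 0.6343)/[0.6343(1 − 0.88)] = 4.2280
Total items = 4.2280 × 29 = 122.61, rounded up to 123.

123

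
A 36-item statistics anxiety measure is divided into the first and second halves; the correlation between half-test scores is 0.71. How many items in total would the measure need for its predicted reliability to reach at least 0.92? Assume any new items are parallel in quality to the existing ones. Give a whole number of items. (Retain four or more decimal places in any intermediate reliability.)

Corrected full-test reliability: r_full = 2 × 0.71 / (1 + 0.71) ≈ 0.8304
n = r_tgt(1 − r_full) / [r_full(1 − r_tgt)] = 0.92 × 0.1696 / (0.8304 × 0.08) ≈ 2.3487
Items = 2.3487 × 36 ≈ 84.55 → 85

85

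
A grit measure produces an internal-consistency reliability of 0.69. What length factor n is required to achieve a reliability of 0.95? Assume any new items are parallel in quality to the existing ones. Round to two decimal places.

8.54

Spearman-Brown solved for the length factor n:
n = r_target (1 − r_old) / [ r_old (1 − r_target) ]
n = 0.95(1 − 0.69) / [0.69(1 − 0.95)]
  = 0.2945 / 0.0345 = 8.5362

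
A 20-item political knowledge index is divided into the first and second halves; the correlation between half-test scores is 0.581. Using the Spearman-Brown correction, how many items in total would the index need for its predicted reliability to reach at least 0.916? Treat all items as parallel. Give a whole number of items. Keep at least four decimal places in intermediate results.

r_full = 2(0.581)/(1 + 0.581) = 0.7350
Solve Spearman-Brown for n: n = 0.916(1 − 0.7350) / [0.7350(1 − 0.916)] = 3.9316
Items = 3.9316 × 20 ≈ 78.63 → 79

79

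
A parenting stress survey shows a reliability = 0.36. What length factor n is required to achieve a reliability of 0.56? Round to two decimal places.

n = 0.56 × (1 − 0.36) / [ 0.36 × (1 − 0.56) ]
  = 0.3584 / 0.1584 = 2.2626

2.26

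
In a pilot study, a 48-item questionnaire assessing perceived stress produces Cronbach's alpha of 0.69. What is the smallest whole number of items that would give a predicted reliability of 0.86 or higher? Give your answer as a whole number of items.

133

n = 0.86 × (1 − 0.69) / [ 0.69 × (1 − 0.86) ]
n = 0.2666 / 0.0966 ≈ 2.7598
2.7598 × 48 = 132.47 → 133 items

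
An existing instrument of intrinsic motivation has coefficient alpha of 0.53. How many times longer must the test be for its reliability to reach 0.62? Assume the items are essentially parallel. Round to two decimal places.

1.45

n = 0.62(1 − 0.53) / [0.53(1 − 0.62)]
n = 0.2914 / 0.2014 ≈ 1.4469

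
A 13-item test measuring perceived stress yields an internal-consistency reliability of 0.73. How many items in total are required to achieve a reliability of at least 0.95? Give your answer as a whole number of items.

92

Rearranging the Spearman-Brown formula for n,
n = r*(1 − r) / [ r (1 − r*) ]
n = 0.95 × (1 − 0.73) / [ 0.73 × (1 − 0.95) ]
n = 0.2565 / 0.0365 ≈ 7.0274
So the test needs 7.0274 × 13 ≈ 91.36 items; rounding up, 92.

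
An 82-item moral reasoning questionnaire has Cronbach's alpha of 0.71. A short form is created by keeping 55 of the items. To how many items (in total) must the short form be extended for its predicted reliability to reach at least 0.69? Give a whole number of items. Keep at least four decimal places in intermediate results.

75

Short-form reliability: n = 55/82 = 0.6707; r_55 = n·r/(1+(n−1)r) ≈ 0.6215
Length factor from the short form to reach 0.69: n' = 0.69(1 − 0.6215) / [0.6215(1 − 0.69)] ≈ 1.3555
Items = 1.3555 × 55 ≈ 74.55 → 75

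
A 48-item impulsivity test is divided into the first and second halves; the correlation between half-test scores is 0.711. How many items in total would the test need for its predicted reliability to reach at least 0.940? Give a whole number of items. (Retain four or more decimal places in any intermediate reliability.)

Corrected full-test reliability: r_full = 2 × 0.711 / (1 + 0.711) ≈ 0.8311
n = r_tgt(1 − r_full) / [r_full(1 − r_tgt)] = 0.940 × 0.1689 / (0.8311 × 0.060) ≈ 3.1839
Items = 3.1839 × 48 ≈ 152.83 → 153

153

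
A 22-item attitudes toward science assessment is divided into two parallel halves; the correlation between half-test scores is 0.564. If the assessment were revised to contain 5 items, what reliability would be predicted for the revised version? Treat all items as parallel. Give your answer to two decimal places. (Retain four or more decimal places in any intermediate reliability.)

First correct the split-half correlation to full-test reliability: r_full = 2 × 0.564 / (1 + 0.564) ≈ 0.7212
Then adjust to 5 items: n = 5/22 = 0.2273
r_new = n·r_full / (1 + (n − 1)·r_full) = 0.1639 / 0.4427 ≈ 0.3702

0.37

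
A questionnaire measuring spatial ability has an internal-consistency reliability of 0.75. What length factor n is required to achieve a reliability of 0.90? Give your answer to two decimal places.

Rearranging the Spearman-Brown formula for n,
n = r_target (1 − r_old) / [ r_old (1 − r_target) ]
n = [0.90 × 0.25] / [0.75 × 0.10]
  = 0.2250 / 0.0750 = 3.0000

3.00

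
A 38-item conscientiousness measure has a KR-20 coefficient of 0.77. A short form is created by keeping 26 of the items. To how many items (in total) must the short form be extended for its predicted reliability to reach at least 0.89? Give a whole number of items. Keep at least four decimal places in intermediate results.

First, r for the 26-item form: n = 26/38 = 0.6842, so r_26 = 0.6842·0.77/(1 + (0.6842 − 1)·0.77) = 0.6961
Length factor from the short form to reach 0.89: n' = 0.89(1 − 0.6961) / [0.6961(1 − 0.89)] ≈ 3.5323
Total items = 3.5323 × 26 = 91.84, rounded up to 92.

92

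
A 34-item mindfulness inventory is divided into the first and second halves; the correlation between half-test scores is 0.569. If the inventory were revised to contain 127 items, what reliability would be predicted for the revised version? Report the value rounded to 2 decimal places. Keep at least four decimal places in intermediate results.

0.91

First correct the split-half correlation to full-test reliability: r_full = 2 × 0.569 / (1 + 0.569) ≈ 0.7253
Then adjust to 127 items: n = 127/34 = 3.7353
r_new = n·r_full / (1 + (n − 1)·r_full) = 2.7092 / 2.9839 ≈ 0.9079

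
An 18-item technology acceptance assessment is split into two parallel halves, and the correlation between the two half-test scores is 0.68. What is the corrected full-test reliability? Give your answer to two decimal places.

0.81

r_full = 2(0.68) / (1 + 0.68)
r_full = 1.3600 / 1.6800 ≈ 0.8095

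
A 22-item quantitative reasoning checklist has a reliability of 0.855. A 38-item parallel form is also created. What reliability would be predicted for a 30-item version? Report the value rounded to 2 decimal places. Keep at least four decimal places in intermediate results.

0.89

Only the ratio of lengths matters: n = 30/22 = 1.3636
r_{30} = n·r / (1 + (n − 1)·r) = 1.1659 / 1.3109 ≈ 0.8894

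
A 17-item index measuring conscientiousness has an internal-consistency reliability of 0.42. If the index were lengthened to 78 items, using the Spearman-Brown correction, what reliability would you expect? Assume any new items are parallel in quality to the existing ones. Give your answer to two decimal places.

0.77

The new length is 78/17 = 4.5882 times the old.
r_new = (4.5882 × 0.42) / (1 + (4.5882 − 1) × 0.42)
     = 1.9270 / 2.5070 = 0.7686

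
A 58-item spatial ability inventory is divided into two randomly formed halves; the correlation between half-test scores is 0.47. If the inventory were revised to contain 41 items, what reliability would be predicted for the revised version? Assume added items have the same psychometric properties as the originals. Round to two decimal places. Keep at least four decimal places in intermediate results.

0.56

First correct the split-half correlation to full-test reliability: r_full = 2 × 0.47 / (1 + 0.47) ≈ 0.6395
Length factor from 58 to 41 items: n = 41/58 = 0.7069
r_new = n·r_full / (1 + (n − 1)·r_full) = 0.4521 / 0.8126 ≈ 0.5564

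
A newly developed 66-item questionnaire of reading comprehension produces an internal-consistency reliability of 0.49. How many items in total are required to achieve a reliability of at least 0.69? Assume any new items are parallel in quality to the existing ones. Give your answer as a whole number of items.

153

n = 0.69(1 − 0.49) / [0.49(1 − 0.69)]
n = 0.3519 / 0.1519 ≈ 2.3167
So the test needs 2.3167 × 66 ≈ 152.90 items; rounding up, 153.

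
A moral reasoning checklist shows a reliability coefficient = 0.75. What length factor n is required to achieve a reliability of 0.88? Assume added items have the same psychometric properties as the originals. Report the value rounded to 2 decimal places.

n = [0.88 × 0.25] / [0.75 × 0.12]
n = 0.2200 / 0.0900 ≈ 2.4444

2.44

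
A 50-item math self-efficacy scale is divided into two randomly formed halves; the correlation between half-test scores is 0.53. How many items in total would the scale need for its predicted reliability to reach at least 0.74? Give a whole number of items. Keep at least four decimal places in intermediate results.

r_full = 2(0.53)/(1 + 0.53) = 0.6928
Solve Spearman-Brown for n: n = 0.74(1 − 0.6928) / [0.6928(1 − 0.74)] = 1.2620
Items = 1.2620 × 50 ≈ 63.10 → 64

64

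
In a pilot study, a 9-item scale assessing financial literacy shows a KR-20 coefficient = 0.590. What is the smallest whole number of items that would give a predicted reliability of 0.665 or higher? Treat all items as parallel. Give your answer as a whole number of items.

13

Rearranging the Spearman-Brown formula for n,
n = r*(1 − r) / [ r (1 − r*) ]
n = [0.665 × 0.410] / [0.590 × 0.335]
  = 0.272650 / 0.197650 = 1.3795
So the test needs 1.3795 × 9 ≈ 12.42 items; rounding up, 13.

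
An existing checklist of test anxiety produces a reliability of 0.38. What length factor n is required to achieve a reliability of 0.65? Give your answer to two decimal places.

3.03

Invert Spearman-Brown to solve for n:
n = r_target (1 − r_old) / [ r_old (1 − r_target) ]
n = 0.65(1 − 0.38) / [0.38(1 − 0.65)]
n = 0.4030 / 0.1330 ≈ 3.0301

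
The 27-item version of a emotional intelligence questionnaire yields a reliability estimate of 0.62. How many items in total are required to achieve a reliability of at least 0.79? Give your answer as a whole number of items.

n = 0.79 × (1 − 0.62) / [ 0.62 × (1 − 0.79) ]
  = 0.3002 / 0.1302 = 2.3057
2.3057 × 27 = 62.25 → 63 items

63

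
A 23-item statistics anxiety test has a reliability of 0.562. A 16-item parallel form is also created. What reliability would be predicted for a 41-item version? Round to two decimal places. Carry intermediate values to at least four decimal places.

0.70

Only the ratio of lengths matters: n = 41/23 = 1.7826
r_{41} = n·r / (1 + (n − 1)·r) = 1.0018 / 1.4398 ≈ 0.6958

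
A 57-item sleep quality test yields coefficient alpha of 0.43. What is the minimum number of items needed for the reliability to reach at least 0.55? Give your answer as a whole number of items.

Invert Spearman-Brown to solve for n:
n = r_target (1 − r_old) / [ r_old (1 − r_target) ]
n = [0.55 × 0.57] / [0.43 × 0.45]
  = 0.3135 / 0.1935 = 1.6202
1.6202 × 57 = 92.35 → 93 items

93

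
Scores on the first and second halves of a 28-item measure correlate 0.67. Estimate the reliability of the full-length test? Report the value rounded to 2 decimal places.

The full test is twice the length of either half (n = 2).
r_full = 2(0.67) / (1 + 0.67)
r_full = 1.3400 / 1.6700 ≈ 0.8024

0.80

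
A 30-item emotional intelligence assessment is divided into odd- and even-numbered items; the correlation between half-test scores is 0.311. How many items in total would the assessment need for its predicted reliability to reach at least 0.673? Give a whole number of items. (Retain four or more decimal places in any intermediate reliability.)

Corrected full-test reliability: r_full = 2 × 0.311 / (1 + 0.311) ≈ 0.4744
Solve Spearman-Brown for n: n = 0.673(1 − 0.4744) / [0.4744(1 − 0.673)] = 2.2802
Items = 2.2802 × 30 ≈ 68.41 → 69

69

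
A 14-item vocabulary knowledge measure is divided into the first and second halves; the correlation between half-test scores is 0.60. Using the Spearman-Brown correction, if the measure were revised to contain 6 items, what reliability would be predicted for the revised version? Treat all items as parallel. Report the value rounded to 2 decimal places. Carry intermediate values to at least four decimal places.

Spearman-Brown correction (n = 2): r_full = 2·0.60/(1 + 0.60) = 0.7500
Then adjust to 6 items: n = 6/14 = 0.4286
r_new = n·r_full / (1 + (n − 1)·r_full) = 0.3215 / 0.5715 ≈ 0.5626

0.56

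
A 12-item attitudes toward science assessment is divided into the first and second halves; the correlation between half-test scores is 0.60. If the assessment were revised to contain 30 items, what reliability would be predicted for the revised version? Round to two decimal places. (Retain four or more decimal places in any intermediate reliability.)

0.88

First correct the split-half correlation to full-test reliability: r_full = 2 × 0.60 / (1 + 0.60) ≈ 0.7500
Then adjust to 30 items: n = 30/12 = 2.5000
r_new = n·r_full / (1 + (n − 1)·r_full) = 1.8750 / 2.1250 ≈ 0.8824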